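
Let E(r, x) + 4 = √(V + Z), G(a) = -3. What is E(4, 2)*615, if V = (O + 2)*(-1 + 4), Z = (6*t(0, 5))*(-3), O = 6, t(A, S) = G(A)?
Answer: -2460 + 615*√78 ≈ 2971.5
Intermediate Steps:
t(A, S) = -3
Z = 54 (Z = (6*(-3))*(-3) = -18*(-3) = 54)
V = 24 (V = (6 + 2)*(-1 + 4) = 8*3 = 24)
E(r, x) = -4 + √78 (E(r, x) = -4 + √(24 + 54) = -4 + √78)
E(4, 2)*615 = (-4 + √78)*615 = -2460 + 615*√78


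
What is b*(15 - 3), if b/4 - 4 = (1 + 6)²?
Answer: 2544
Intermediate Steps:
b = 212 (b = 16 + 4*(1 + 6)² = 16 + 4*7² = 16 + 4*49 = 16 + 196 = 212)
b*(15 - 3) = 212*(15 - 3) = 212*12 = 2544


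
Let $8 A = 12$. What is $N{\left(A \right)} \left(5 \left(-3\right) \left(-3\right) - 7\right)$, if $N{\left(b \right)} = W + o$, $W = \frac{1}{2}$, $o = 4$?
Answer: $171$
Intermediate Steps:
$A = \frac{3}{2}$ ($A = \frac{1}{8} \cdot 12 = \frac{3}{2} \approx 1.5$)
$W = \frac{1}{2} \approx 0.5$
$N{\left(b \right)} = \frac{9}{2}$ ($N{\left(b \right)} = \frac{1}{2} + 4 = \frac{9}{2}$)
$N{\left(A \right)} \left(5 \left(-3\right) \left(-3\right) - 7\right) = \frac{9 \left(5 \left(-3\right) \left(-3\right) - 7\right)}{2} = \frac{9 \left(\left(-15\right) \left(-3\right) - 7\right)}{2} = \frac{9 \left(45 - 7\right)}{2} = \frac{9}{2} \cdot 38 = 171$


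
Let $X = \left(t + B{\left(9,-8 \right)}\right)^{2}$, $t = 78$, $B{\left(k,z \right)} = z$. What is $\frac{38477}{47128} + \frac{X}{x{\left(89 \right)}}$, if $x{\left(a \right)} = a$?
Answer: $\frac{234351653}{4194392} \approx 55.873$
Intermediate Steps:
$X = 4900$ ($X = \left(78 - 8\right)^{2} = 70^{2} = 4900$)
$\frac{38477}{47128} + \frac{X}{x{\left(89 \right)}} = \frac{38477}{47128} + \frac{4900}{89} = \frac{234351653}{4194392}$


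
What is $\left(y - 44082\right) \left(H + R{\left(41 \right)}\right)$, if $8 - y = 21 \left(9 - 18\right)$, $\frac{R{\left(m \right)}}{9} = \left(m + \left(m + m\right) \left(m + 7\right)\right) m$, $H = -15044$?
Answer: $-63741602065$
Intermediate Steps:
$R{\left(m \right)} = 9 m \left(m + 2 m \left(7 + m\right)\right)$ ($R{\left(m \right)} = 9 \left(m + \left(m + m\right) \left(m + 7\right)\right) m = 9 \left(m + 2 m \left(7 + m\right)\right) m = 9 m \left(m + 2 m \left(7 + m\right)\right)$)
$y = 197$ ($y = 8 - 21 \left(9 - 18\right) = 8 - 21 \left(-9\right) = 8 - -189 = 8 + 189 = 197$)
$\left(y - 44082\right) \left(H + R{\left(41 \right)}\right) = \left(197 - 44082\right) \left(-15044 + 41^{2} \left(135 + 18 \cdot 41\right)\right) = - 43885 \left(-15044 + 1681 \left(135 + 738\right)\right) = - 43885 \left(-15044 + 1681 \cdot 873\right) = - 43885 \left(-15044 + 1467513\right) = \left(-43885\right) 1452469 = -63741602065$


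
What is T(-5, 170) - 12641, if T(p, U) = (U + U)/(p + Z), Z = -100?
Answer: -265529/21 ≈ -12644.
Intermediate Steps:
T(p, U) = 2*U/(-100 + p) (T(p, U) = (U + U)/(p - 100) = (2*U)/(-100 + p) = 2*U/(-100 + p))
T(-5, 170) - 12641 = 2*170/(-100 - 5) - 12641 = 2*170/(-105) - 12641 = 2*170*(-1/105) - 12641 = -68/21 - 12641 = -265529/21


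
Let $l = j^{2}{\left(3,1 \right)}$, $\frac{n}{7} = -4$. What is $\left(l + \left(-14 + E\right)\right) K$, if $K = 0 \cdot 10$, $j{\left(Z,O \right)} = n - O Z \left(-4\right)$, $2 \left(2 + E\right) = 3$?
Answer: $0$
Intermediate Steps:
$n = -28$ ($n = 7 \left(-4\right) = -28$)
$E = - \frac{1}{2}$ ($E = -2 + \frac{1}{2} \cdot 3 = -2 + \frac{3}{2} = - \frac{1}{2} \approx -0.5$)
$j{\left(Z,O \right)} = -28 + 4 O Z$ ($j{\left(Z,O \right)} = -28 - O Z \left(-4\right) = -28 - - 4 O Z = -28 + 4 O Z$)
$l = 256$ ($l = \left(-28 + 4 \cdot 1 \cdot 3\right)^{2} = \left(-28 + 12\right)^{2} = \left(-16\right)^{2} = 256$)
$K = 0$
$\left(l + \left(-14 + E\right)\right) K = \left(256 - \frac{29}{2}\right) 0 = \frac{483}{2} \cdot 0 = 0$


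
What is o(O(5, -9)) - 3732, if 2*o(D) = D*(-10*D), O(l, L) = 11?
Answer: -4337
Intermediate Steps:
o(D) = -5*D**2 (o(D) = (D*(-10*D))/2 = (-10*D**2)/2 = -5*D**2)
o(O(5, -9)) - 3732 = -5*11**2 - 3732 = -5*121 - 3732 = -605 - 3732 = -4337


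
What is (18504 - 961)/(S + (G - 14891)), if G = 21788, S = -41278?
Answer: -17543/34381 ≈ -0.51025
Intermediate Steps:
(18504 - 961)/(S + (G - 14891)) = (18504 - 961)/(-41278 + (21788 - 14891)) = 17543/(-41278 + 6897) = 17543/(-34381) = 17543*(-1/34381) = -17543/34381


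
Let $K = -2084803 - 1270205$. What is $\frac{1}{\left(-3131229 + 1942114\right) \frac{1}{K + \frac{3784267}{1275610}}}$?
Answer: $\frac{4279677970613}{1516846985150} \approx 2.8214$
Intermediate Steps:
$K = -3355008$
$\frac{1}{\left(-3131229 + 1942114\right) \frac{1}{K + \frac{3784267}{1275610}}} = \frac{1}{\left(-3131229 + 1942114\right) \frac{1}{-3355008 + \frac{3784267}{1275610}}} = \frac{1}{\left(-1189115\right) \frac{1}{-3355008 + 3784267 \cdot \frac{1}{1275610}}} = \frac{1}{\left(-1189115\right) \frac{1}{-3355008 + \frac{3784267}{1275610}}} = \frac{1}{\left(-1189115\right) \frac{1}{- \frac{4279677970613}{1275610}}} = \frac{1}{\left(-1189115\right) \left(- \frac{1275610}{4279677970613}\right)} = \frac{1}{\frac{1516846985150}{4279677970613}} = \frac{4279677970613}{1516846985150}$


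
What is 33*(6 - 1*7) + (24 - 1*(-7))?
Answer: -2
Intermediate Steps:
33*(6 - 1*7) + (24 - 1*(-7)) = 33*(6 - 7) + (24 + 7) = 33*(-1) + 31 = -33 + 31 = -2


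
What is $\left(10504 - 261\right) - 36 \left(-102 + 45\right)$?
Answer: $12295$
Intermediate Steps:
$\left(10504 - 261\right) - 36 \left(-102 + 45\right) = 10243 - -2052 = 10243 + 2052 = 12295$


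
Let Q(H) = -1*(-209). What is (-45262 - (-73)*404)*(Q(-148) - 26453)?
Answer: 413867880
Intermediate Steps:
Q(H) = 209
(-45262 - (-73)*404)*(Q(-148) - 26453) = (-45262 - (-73)*404)*(209 - 26453) = (-45262 - 1*(-29492))*(-26244) = (-45262 + 29492)*(-26244) = -15770*(-26244) = 413867880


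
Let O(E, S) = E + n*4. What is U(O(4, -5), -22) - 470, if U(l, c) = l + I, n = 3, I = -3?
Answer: -457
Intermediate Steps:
O(E, S) = 12 + E (O(E, S) = E + 3*4 = E + 12 = 12 + E)
U(l, c) = -3 + l (U(l, c) = l - 3 = -3 + l)
U(O(4, -5), -22) - 470 = (-3 + (12 + 4)) - 470 = (-3 + 16) - 470 = 13 - 470 = -457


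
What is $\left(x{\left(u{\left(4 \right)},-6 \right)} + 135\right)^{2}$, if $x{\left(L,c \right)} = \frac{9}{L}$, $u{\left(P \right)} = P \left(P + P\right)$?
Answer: $\frac{18740241}{1024} \approx 18301.0$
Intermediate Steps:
$u{\left(P \right)} = 2 P^{2}$ ($u{\left(P \right)} = P 2 P = 2 P^{2}$)
$\left(x{\left(u{\left(4 \right)},-6 \right)} + 135\right)^{2} = \left(\frac{9}{2 \cdot 4^{2}} + 135\right)^{2} = \left(\frac{9}{2 \cdot 16} + 135\right)^{2} = \left(\frac{9}{32} + 135\right)^{2} = \left(\frac{4329}{32}\right)^{2} = \frac{18740241}{1024}$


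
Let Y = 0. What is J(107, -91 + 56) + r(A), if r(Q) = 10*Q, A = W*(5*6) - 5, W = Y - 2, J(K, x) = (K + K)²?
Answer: 45146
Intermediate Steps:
J(K, x) = 4*K² (J(K, x) = (2*K)² = 4*K²)
W = -2 (W = 0 - 2 = -2)
A = -65 (A = -10*6 - 5 = -2*30 - 5 = -60 - 5 = -65)
J(107, -91 + 56) + r(A) = 4*107² + 10*(-65) = 4*11449 - 650 = 45796 - 650 = 45146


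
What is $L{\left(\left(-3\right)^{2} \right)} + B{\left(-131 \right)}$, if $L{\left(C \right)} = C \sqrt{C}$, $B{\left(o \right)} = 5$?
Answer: $32$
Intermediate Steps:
$L{\left(C \right)} = C^{\frac{3}{2}}$
$L{\left(\left(-3\right)^{2} \right)} + B{\left(-131 \right)} = \left(\left(-3\right)^{2}\right)^{\frac{3}{2}} + 5 = 9^{\frac{3}{2}} + 5 = 27 + 5 = 32$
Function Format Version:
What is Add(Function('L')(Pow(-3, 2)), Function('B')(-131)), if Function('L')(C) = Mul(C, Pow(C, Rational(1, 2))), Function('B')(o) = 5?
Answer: 32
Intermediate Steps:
Function('L')(C) = Pow(C, Rational(3, 2))
Add(Function('L')(Pow(-3, 2)), Function('B')(-131)) = Add(Pow(Pow(-3, 2), Rational(3, 2)), 5) = Add(Pow(9, Rational(3, 2)), 5) = Add(27, 5) = 32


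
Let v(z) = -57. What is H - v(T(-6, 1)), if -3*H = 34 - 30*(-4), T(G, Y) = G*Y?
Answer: 17/3 ≈ 5.6667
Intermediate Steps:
H = -154/3 (H = -(34 - 30*(-4))/3 = -(34 + 120)/3 = -⅓*154 = -154/3 ≈ -51.333)
H - v(T(-6, 1)) = -154/3 - 1*(-57) = -154/3 + 57 = 17/3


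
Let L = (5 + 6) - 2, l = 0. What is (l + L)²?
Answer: 81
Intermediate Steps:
L = 9 (L = 11 - 2 = 9)
(l + L)² = (0 + 9)² = 9² = 81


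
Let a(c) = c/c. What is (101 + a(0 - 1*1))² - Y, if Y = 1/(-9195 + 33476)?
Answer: 252619523/24281 ≈ 10404.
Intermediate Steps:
a(c) = 1
Y = 1/24281 ≈ 4.1184e-5
(101 + a(0 - 1*1))² - Y = (101 + 1)² - 1*1/24281 = 102² - 1/24281 = 10404 - 1/24281 = 252619523/24281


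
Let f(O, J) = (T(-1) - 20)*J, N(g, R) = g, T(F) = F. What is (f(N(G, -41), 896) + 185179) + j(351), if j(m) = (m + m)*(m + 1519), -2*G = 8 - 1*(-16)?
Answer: 1479103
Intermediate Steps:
G = -12 (G = -(8 - 1*(-16))/2 = -(8 + 16)/2 = -½*24 = -12)
f(O, J) = -21*J (f(O, J) = (-1 - 20)*J = -21*J)
j(m) = 2*m*(1519 + m) (j(m) = (2*m)*(1519 + m) = 2*m*(1519 + m))
(f(N(G, -41), 896) + 185179) + j(351) = (-21*896 + 185179) + 2*351*(1519 + 351) = (-18816 + 185179) + 2*351*1870 = 166363 + 1312740 = 1479103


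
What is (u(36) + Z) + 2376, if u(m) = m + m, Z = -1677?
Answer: 771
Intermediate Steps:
u(m) = 2*m
(u(36) + Z) + 2376 = (2*36 - 1677) + 2376 = (72 - 1677) + 2376 = -1605 + 2376 = 771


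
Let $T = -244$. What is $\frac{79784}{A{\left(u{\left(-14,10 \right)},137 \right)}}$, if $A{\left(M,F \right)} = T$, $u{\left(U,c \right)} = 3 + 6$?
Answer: $- \frac{19946}{61} \approx -326.98$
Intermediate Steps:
$u{\left(U,c \right)} = 9$
$A{\left(M,F \right)} = -244$
$\frac{79784}{A{\left(u{\left(-14,10 \right)},137 \right)}} = \frac{79784}{-244} = 79784 \left(- \frac{1}{244}\right) = - \frac{19946}{61}$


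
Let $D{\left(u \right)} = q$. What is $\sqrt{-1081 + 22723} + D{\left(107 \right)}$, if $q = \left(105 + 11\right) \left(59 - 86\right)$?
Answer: $-3132 + \sqrt{21642} \approx -2984.9$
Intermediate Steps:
$q = -3132$ ($q = 116 \left(-27\right) = -3132$)
$D{\left(u \right)} = -3132$
$\sqrt{-1081 + 22723} + D{\left(107 \right)} = \sqrt{-1081 + 22723} - 3132 = \sqrt{21642} - 3132 = -3132 + \sqrt{21642}$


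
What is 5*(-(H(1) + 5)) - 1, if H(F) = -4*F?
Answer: -6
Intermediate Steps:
5*(-(H(1) + 5)) - 1 = 5*(-(-4*1 + 5)) - 1 = 5*(-(-4 + 5)) - 1 = 5*(-1*1) - 1 = 5*(-1) - 1 = -5 - 1 = -6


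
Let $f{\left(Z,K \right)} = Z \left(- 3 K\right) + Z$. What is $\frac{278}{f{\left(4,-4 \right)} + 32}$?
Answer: $\frac{139}{42} \approx 3.3095$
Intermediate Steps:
$f{\left(Z,K \right)} = Z - 3 K Z$ ($f{\left(Z,K \right)} = - 3 K Z + Z = Z - 3 K Z$)
$\frac{278}{f{\left(4,-4 \right)} + 32} = \frac{278}{4 \left(1 - -12\right) + 32} = \frac{278}{4 \left(1 + 12\right) + 32} = \frac{278}{4 \cdot 13 + 32} = \frac{278}{52 + 32} = \frac{278}{84} = 278 \cdot \frac{1}{84} = \frac{139}{42}$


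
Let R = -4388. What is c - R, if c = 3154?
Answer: 7542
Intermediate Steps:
c - R = 3154 - 1*(-4388) = 3154 + 4388 = 7542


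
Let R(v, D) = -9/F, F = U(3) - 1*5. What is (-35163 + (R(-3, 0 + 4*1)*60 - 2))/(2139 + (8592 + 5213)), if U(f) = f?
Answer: -34895/15944 ≈ -2.1886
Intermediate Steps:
F = -2 (F = 3 - 1*5 = 3 - 5 = -2)
R(v, D) = 9/2 (R(v, D) = -9/(-2) = -9*(-1/2) = 9/2)
(-35163 + (R(-3, 0 + 4*1)*60 - 2))/(2139 + (8592 + 5213)) = (-35163 + ((9/2)*60 - 2))/(2139 + (8592 + 5213)) = (-35163 + (270 - 2))/(2139 + 13805) = (-35163 + 268)/15944 = -34895*1/15944 = -34895/15944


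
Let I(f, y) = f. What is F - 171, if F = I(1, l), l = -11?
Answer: -170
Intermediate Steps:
F = 1
F - 171 = 1 - 171 = -170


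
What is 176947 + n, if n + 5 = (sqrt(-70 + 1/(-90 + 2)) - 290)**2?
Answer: 22965535/88 - 145*I*sqrt(135542)/11 ≈ 2.6097e+5 - 4853.0*I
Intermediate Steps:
n = -5 + (-290 + I*sqrt(135542)/44)**2 (n = -5 + (sqrt(-70 + 1/(-90 + 2)) - 290)**2 = -5 + (sqrt(-70 + 1/(-88)) - 290)**2 = -5 + (sqrt(-70 - 1/88) - 290)**2 = -5 + (sqrt(-6161/88) - 290)**2 = -5 + (I*sqrt(135542)/44 - 290)**2 = -5 + (-290 + I*sqrt(135542)/44)**2 ≈ 84025.0 - 4853.0*I)
176947 + n = 176947 + (7394199/88 - 145*I*sqrt(135542)/11) = 22965535/88 - 145*I*sqrt(135542)/11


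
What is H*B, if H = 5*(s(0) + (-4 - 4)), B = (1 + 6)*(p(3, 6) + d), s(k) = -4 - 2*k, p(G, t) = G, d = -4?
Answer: 420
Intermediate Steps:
B = -7 (B = (1 + 6)*(3 - 4) = 7*(-1) = -7)
H = -60 (H = 5*((-4 - 2*0) + (-4 - 4)) = 5*((-4 + 0) - 8) = 5*(-4 - 8) = 5*(-12) = -60)
H*B = -60*(-7) = 420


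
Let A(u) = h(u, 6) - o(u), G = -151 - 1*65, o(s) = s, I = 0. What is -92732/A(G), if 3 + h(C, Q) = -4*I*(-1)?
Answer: -92732/213 ≈ -435.36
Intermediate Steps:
h(C, Q) = -3 (h(C, Q) = -3 - 4*0*(-1) = -3 + 0*(-1) = -3 + 0 = -3)
G = -216 (G = -151 - 65 = -216)
A(u) = -3 - u
-92732/A(G) = -92732/(-3 - 1*(-216)) = -92732/(-3 + 216) = -92732/213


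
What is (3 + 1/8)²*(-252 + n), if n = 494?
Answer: 75625/32 ≈ 2363.3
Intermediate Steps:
(3 + 1/8)²*(-252 + n) = (3 + 1/8)²*(-252 + 494) = (3 + ⅛)²*242 = (25/8)²*242 = (625/64)*242 = 75625/32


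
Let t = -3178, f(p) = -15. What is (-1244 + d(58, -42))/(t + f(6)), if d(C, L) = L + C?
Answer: 1228/3193 ≈ 0.38459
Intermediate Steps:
d(C, L) = C + L
(-1244 + d(58, -42))/(t + f(6)) = (-1244 + (58 - 42))/(-3178 - 15) = (-1244 + 16)/(-3193) = -1228*(-1/3193) = 1228/3193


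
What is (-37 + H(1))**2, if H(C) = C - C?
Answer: 1369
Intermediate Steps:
H(C) = 0
(-37 + H(1))**2 = (-37 + 0)**2 = (-37)**2 = 1369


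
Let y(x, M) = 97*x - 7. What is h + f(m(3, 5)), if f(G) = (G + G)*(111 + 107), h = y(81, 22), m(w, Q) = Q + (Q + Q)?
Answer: 14390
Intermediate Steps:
y(x, M) = -7 + 97*x
m(w, Q) = 3*Q (m(w, Q) = Q + 2*Q = 3*Q)
h = 7850 (h = -7 + 97*81 = -7 + 7857 = 7850)
f(G) = 436*G (f(G) = (2*G)*218 = 436*G)
h + f(m(3, 5)) = 7850 + 436*(3*5) = 7850 + 436*15 = 7850 + 6540 = 14390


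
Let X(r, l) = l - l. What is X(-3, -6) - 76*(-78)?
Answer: 5928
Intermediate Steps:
X(r, l) = 0
X(-3, -6) - 76*(-78) = 0 - 76*(-78) = 0 + 5928 = 5928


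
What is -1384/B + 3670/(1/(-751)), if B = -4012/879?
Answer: -2764134376/1003 ≈ -2.7559e+6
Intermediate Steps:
B = -4012/879 (B = -4012*1/879 = -4012/879 ≈ -4.5643)
-1384/B + 3670/(1/(-751)) = -1384/(-4012/879) + 3670/(1/(-751)) = -1384*(-879/4012) + 3670/(-1/751) = 304134/1003 + 3670*(-751) = 304134/1003 - 2756170 = -2764134376/1003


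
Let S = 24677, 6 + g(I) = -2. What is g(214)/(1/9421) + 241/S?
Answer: -1859855895/24677 ≈ -75368.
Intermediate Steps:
g(I) = -8 (g(I) = -6 - 2 = -8)
g(214)/(1/9421) + 241/S = -8/(1/9421) + 241/24677 = -8/1/9421 + 241*(1/24677) = -8*9421 + 241/24677 = -75368 + 241/24677 = -1859855895/24677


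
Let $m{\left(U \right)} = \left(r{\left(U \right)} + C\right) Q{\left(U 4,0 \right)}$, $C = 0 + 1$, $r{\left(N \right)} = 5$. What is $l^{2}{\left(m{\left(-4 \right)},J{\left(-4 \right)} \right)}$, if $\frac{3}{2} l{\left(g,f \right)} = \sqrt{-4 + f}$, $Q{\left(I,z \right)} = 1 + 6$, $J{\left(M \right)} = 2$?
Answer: $- \frac{8}{9} \approx -0.88889$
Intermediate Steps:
$C = 1$
$Q{\left(I,z \right)} = 7$
$m{\left(U \right)} = 42$ ($m{\left(U \right)} = \left(5 + 1\right) 7 = 6 \cdot 7 = 42$)
$l{\left(g,f \right)} = \frac{2 \sqrt{-4 + f}}{3}$
$l^{2}{\left(m{\left(-4 \right)},J{\left(-4 \right)} \right)} = \left(\frac{2 \sqrt{-4 + 2}}{3}\right)^{2} = \left(\frac{2 \sqrt{-2}}{3}\right)^{2} = \left(\frac{2 i \sqrt{2}}{3}\right)^{2} = - \frac{8}{9}$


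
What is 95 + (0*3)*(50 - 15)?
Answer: 95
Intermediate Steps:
95 + (0*3)*(50 - 15) = 95 + 0*35 = 95 + 0 = 95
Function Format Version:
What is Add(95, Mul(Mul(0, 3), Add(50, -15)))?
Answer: 95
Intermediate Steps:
Add(95, Mul(Mul(0, 3), Add(50, -15))) = Add(95, Mul(0, 35)) = Add(95, 0) = 95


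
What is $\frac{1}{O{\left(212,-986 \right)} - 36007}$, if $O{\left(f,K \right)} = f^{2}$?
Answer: $\frac{1}{8937} \approx 0.00011189$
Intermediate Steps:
$\frac{1}{O{\left(212,-986 \right)} - 36007} = \frac{1}{212^{2} - 36007} = \frac{1}{44944 - 36007} = \frac{1}{8937}$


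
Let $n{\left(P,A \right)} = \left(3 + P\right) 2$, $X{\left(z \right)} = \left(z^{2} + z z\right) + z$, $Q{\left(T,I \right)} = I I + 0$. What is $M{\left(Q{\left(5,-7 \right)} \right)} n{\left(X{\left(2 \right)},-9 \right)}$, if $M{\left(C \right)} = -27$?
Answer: $-702$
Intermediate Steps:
$Q{\left(T,I \right)} = I^{2}$ ($Q{\left(T,I \right)} = I^{2} + 0 = I^{2}$)
$X{\left(z \right)} = z + 2 z^{2}$ ($X{\left(z \right)} = \left(z^{2} + z^{2}\right) + z = 2 z^{2} + z = z + 2 z^{2}$)
$n{\left(P,A \right)} = 6 + 2 P$
$M{\left(Q{\left(5,-7 \right)} \right)} n{\left(X{\left(2 \right)},-9 \right)} = - 27 \left(6 + 2 \cdot 2 \left(1 + 2 \cdot 2\right)\right) = - 27 \left(6 + 2 \cdot 2 \left(1 + 4\right)\right) = - 27 \left(6 + 2 \cdot 2 \cdot 5\right) = - 27 \left(6 + 2 \cdot 10\right) = - 27 \left(6 + 20\right) = \left(-27\right) 26 = -702$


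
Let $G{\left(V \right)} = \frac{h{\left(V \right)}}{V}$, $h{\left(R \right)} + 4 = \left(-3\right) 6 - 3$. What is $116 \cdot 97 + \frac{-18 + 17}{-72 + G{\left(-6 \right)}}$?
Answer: $\frac{4579570}{407} \approx 11252.0$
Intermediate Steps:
$h{\left(R \right)} = -25$ ($h{\left(R \right)} = -4 - 21 = -25$)
$G{\left(V \right)} = - \frac{25}{V}$
$116 \cdot 97 + \frac{-18 + 17}{-72 + G{\left(-6 \right)}} = 116 \cdot 97 + \frac{-18 + 17}{-72 - \frac{25}{-6}} = 11252 - \frac{1}{-72 - - \frac{25}{6}} = 11252 - \frac{1}{-72 + \frac{25}{6}} = 11252 - \frac{1}{- \frac{407}{6}} = 11252 - - \frac{6}{407} = 11252 + \frac{6}{407} = \frac{4579570}{407}$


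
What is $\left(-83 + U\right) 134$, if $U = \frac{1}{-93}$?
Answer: $- \frac{1034480}{93} \approx -11123.0$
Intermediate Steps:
$U = - \frac{1}{93} \approx -0.010753$
$\left(-83 + U\right) 134 = \left(-83 - \frac{1}{93}\right) 134 = \left(- \frac{7720}{93}\right) 134 = - \frac{1034480}{93}$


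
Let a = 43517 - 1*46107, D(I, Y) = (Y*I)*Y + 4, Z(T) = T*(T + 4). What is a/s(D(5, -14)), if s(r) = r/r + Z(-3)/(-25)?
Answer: -4625/2 ≈ -2312.5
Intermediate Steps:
Z(T) = T*(4 + T)
D(I, Y) = 4 + I*Y² (D(I, Y) = (I*Y)*Y + 4 = I*Y² + 4 = 4 + I*Y²)
s(r) = 28/25 (s(r) = r/r - 3*(4 - 3)/(-25) = 1 - 3*1*(-1/25) = 1 - 3*(-1/25) = 1 + 3/25 = 28/25)
a = -2590 (a = 43517 - 46107 = -2590)
a/s(D(5, -14)) = -2590/28/25 = -2590*25/28 = -4625/2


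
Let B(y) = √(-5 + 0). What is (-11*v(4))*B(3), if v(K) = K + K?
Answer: -88*I*√5 ≈ -196.77*I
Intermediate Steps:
v(K) = 2*K
B(y) = I*√5 (B(y) = √(-5) = I*√5)
(-11*v(4))*B(3) = (-22*4)*(I*√5) = (-11*8)*(I*√5) = -88*I*√5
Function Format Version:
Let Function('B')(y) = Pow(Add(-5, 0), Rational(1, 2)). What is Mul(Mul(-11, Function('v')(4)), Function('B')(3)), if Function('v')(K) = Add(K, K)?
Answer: Mul(-88, I, Pow(5, Rational(1, 2))) ≈ Mul(-196.77, I)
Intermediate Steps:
Function('v')(K) = Mul(2, K)
Function('B')(y) = Mul(I, Pow(5, Rational(1, 2))) (Function('B')(y) = Pow(-5, Rational(1, 2)) = Mul(I, Pow(5, Rational(1, 2))))
Mul(Mul(-11, Function('v')(4)), Function('B')(3)) = Mul(Mul(-11, Mul(2, 4)), Mul(I, Pow(5, Rational(1, 2)))) = Mul(Mul(-11, 8), Mul(I, Pow(5, Rational(1, 2)))) = Mul(-88, Mul(I, Pow(5, Rational(1, 2)))) = Mul(-88, I, Pow(5, Rational(1, 2)))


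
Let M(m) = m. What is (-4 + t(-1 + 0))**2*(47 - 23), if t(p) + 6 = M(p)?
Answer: 2904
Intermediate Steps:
t(p) = -6 + p
(-4 + t(-1 + 0))**2*(47 - 23) = (-4 + (-6 + (-1 + 0)))**2*(47 - 23) = (-4 + (-6 - 1))**2*24 = (-4 - 7)**2*24 = (-11)**2*24 = 121*24 = 2904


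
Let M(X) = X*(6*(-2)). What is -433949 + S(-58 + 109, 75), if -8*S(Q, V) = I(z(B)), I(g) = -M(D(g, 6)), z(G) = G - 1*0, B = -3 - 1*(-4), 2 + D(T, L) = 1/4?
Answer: -3471571/8 ≈ -4.3395e+5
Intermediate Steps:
D(T, L) = -7/4 (D(T, L) = -2 + 1/4 = -2 + ¼ = -7/4)
M(X) = -12*X (M(X) = X*(-12) = -12*X)
B = 1 (B = -3 + 4 = 1)
z(G) = G (z(G) = G + 0 = G)
I(g) = -21 (I(g) = -(-12)*(-7)/4 = -1*21 = -21)
S(Q, V) = 21/8 (S(Q, V) = -⅛*(-21) = 21/8)
-433949 + S(-58 + 109, 75) = -433949 + 21/8 = -3471571/8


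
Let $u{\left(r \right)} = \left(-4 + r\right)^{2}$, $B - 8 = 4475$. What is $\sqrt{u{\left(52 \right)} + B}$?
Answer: $\sqrt{6787} \approx 82.383$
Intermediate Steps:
$B = 4483$ ($B = 8 + 4475 = 4483$)
$\sqrt{u{\left(52 \right)} + B} = \sqrt{\left(-4 + 52\right)^{2} + 4483} = \sqrt{48^{2} + 4483} = \sqrt{2304 + 4483} = \sqrt{6787}$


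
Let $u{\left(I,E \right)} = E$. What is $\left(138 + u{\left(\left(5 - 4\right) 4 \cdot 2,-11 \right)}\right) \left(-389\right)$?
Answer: $-49403$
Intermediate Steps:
$\left(138 + u{\left(\left(5 - 4\right) 4 \cdot 2,-11 \right)}\right) \left(-389\right) = \left(138 - 11\right) \left(-389\right) = 127 \left(-389\right) = -49403$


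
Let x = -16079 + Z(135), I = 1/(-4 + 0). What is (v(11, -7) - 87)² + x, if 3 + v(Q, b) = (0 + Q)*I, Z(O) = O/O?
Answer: -119607/16 ≈ -7475.4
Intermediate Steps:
I = -¼ (I = 1/(-4) = -¼ ≈ -0.25000)
Z(O) = 1
v(Q, b) = -3 - Q/4 (v(Q, b) = -3 + (0 + Q)*(-¼) = -3 + Q*(-¼) = -3 - Q/4)
x = -16078 (x = -16079 + 1 = -16078)
(v(11, -7) - 87)² + x = ((-3 - ¼*11) - 87)² - 16078 = ((-3 - 11/4) - 87)² - 16078 = (-23/4 - 87)² - 16078 = (-371/4)² - 16078 = 137641/16 - 16078 = -119607/16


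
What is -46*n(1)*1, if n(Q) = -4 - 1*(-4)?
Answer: 0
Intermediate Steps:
n(Q) = 0 (n(Q) = -4 + 4 = 0)
-46*n(1)*1 = -46*0*1 = 0*1 = 0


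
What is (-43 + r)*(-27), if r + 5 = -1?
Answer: 1323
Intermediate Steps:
r = -6 (r = -5 - 1 = -6)
(-43 + r)*(-27) = (-43 - 6)*(-27) = -49*(-27) = 1323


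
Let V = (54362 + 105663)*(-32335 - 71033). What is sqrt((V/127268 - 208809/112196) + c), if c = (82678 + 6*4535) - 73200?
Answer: I*sqrt(297191170988923494539921)/1784870066 ≈ 305.43*I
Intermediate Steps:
V = -16541464200 (V = 160025*(-103368) = -16541464200)
c = 36688 (c = (82678 + 27210) - 73200 = 109888 - 73200 = 36688)
sqrt((V/127268 - 208809/112196) + c) = sqrt((-16541464200/127268 - 208809/112196) + 36688) = sqrt((-16541464200*1/127268 - 208809*1/112196) + 36688) = sqrt((-4135366050/31817 - 208809/112196) + 36688) = sqrt(-463978173021753/3569740132 + 36688) = sqrt(-333011547058937/3569740132) = I*sqrt(297191170988923494539921)/1784870066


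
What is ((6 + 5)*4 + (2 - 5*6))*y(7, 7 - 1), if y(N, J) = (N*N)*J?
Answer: 4704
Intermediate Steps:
y(N, J) = J*N² (y(N, J) = N²*J = J*N²)
((6 + 5)*4 + (2 - 5*6))*y(7, 7 - 1) = ((6 + 5)*4 + (2 - 5*6))*((7 - 1)*7²) = (11*4 + (2 - 30))*(6*49) = (44 - 28)*294 = 16*294 = 4704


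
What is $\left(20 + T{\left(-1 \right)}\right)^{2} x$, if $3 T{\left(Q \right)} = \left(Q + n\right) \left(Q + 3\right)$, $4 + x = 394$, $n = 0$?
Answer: $\frac{437320}{3} \approx 1.4577 \cdot 10^{5}$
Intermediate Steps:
$x = 390$ ($x = -4 + 394 = 390$)
$T{\left(Q \right)} = \frac{Q \left(3 + Q\right)}{3}$ ($T{\left(Q \right)} = \frac{\left(Q + 0\right) \left(Q + 3\right)}{3} = \frac{Q \left(3 + Q\right)}{3}$)
$\left(20 + T{\left(-1 \right)}\right)^{2} x = \left(20 + \frac{1}{3} \left(-1\right) \left(3 - 1\right)\right)^{2} \cdot 390 = \left(20 + \frac{1}{3} \left(-1\right) 2\right)^{2} \cdot 390 = \left(20 - \frac{2}{3}\right)^{2} \cdot 390 = \left(\frac{58}{3}\right)^{2} \cdot 390 = \frac{3364}{9} \cdot 390 = \frac{437320}{3}$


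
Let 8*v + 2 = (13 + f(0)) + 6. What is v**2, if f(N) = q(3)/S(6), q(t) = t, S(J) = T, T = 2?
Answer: 1369/256 ≈ 5.3477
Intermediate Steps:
S(J) = 2
f(N) = 3/2
v = 37/16 (v = -1/4 + ((13 + 3/2) + 6)/8 = -1/4 + (29/2 + 6)/8 = -1/4 + (1/8)*(41/2) = -1/4 + 41/16 = 37/16 ≈ 2.3125)
v**2 = (37/16)**2 = 1369/256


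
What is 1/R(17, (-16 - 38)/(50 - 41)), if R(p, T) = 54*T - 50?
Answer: -1/374 ≈ -0.0026738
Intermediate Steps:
R(p, T) = -50 + 54*T
1/R(17, (-16 - 38)/(50 - 41)) = 1/(-50 + 54*((-16 - 38)/(50 - 41))) = 1/(-50 + 54*(-54/9)) = 1/(-50 + 54*(-54*⅑)) = 1/(-50 + 54*(-6)) = 1/(-50 - 324) = 1/(-374) = -1/374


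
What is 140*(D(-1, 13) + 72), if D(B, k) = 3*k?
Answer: 15540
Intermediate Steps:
140*(D(-1, 13) + 72) = 140*(3*13 + 72) = 140*(39 + 72) = 140*111 = 15540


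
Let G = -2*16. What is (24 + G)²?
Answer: 64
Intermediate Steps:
G = -32
(24 + G)² = (24 - 32)² = (-8)² = 64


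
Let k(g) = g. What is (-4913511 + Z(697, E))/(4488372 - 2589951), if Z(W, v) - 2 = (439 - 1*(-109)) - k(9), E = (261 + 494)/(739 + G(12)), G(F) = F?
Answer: -4912970/1898421 ≈ -2.5879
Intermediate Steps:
E = 755/751 (E = (261 + 494)/(739 + 12) = 755/751 ≈ 1.0053)
Z(W, v) = 541 (Z(W, v) = 2 + ((439 - 1*(-109)) - 1*9) = 2 + ((439 + 109) - 9) = 2 + (548 - 9) = 2 + 539 = 541)
(-4913511 + Z(697, E))/(4488372 - 2589951) = (-4913511 + 541)/(4488372 - 2589951) = -4912970/1898421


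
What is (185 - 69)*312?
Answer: 36192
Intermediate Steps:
(185 - 69)*312 = 116*312 = 36192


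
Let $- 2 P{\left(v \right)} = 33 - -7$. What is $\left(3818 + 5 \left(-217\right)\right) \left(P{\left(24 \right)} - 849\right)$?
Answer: $-2374977$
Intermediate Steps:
$P{\left(v \right)} = -20$ ($P{\left(v \right)} = - \frac{33 - -7}{2} = - \frac{33 + 7}{2} = \left(- \frac{1}{2}\right) 40 = -20$)
$\left(3818 + 5 \left(-217\right)\right) \left(P{\left(24 \right)} - 849\right) = \left(3818 + 5 \left(-217\right)\right) \left(-20 - 849\right) = \left(3818 - 1085\right) \left(-869\right) = 2733 \left(-869\right) = -2374977$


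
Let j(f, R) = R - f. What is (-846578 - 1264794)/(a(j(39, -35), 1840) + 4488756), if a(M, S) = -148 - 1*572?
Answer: -527843/1122009 ≈ -0.47044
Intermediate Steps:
a(M, S) = -720 (a(M, S) = -148 - 572 = -720)
(-846578 - 1264794)/(a(j(39, -35), 1840) + 4488756) = (-846578 - 1264794)/(-720 + 4488756) = -2111372/4488036 = -2111372*1/4488036 = -527843/1122009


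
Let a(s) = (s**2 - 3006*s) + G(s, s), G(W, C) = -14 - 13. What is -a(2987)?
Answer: 56780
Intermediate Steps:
G(W, C) = -27
a(s) = -27 + s**2 - 3006*s (a(s) = (s**2 - 3006*s) - 27 = -27 + s**2 - 3006*s)
-a(2987) = -(-27 + 2987**2 - 3006*2987) = -(-27 + 8922169 - 8978922) = -1*(-56780) = 56780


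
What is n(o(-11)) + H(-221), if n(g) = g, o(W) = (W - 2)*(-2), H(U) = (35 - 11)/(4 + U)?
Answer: 5618/217 ≈ 25.889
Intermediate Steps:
H(U) = 24/(4 + U)
o(W) = 4 - 2*W (o(W) = (-2 + W)*(-2) = 4 - 2*W)
n(o(-11)) + H(-221) = (4 - 2*(-11)) + 24/(4 - 221) = (4 + 22) + 24/(-217) = 26 + 24*(-1/217) = 26 - 24/217 = 5618/217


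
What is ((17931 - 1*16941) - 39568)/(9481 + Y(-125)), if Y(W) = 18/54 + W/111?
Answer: -4282158/1052303 ≈ -4.0693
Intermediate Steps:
Y(W) = 1/3 + W/111 (Y(W) = 18*(1/54) + W*(1/111) = 1/3 + W/111)
((17931 - 1*16941) - 39568)/(9481 + Y(-125)) = ((17931 - 1*16941) - 39568)/(9481 + (1/3 + (1/111)*(-125))) = ((17931 - 16941) - 39568)/(9481 + (1/3 - 125/111)) = (990 - 39568)/(9481 - 88/111) = -38578/1052303/111 = -38578*111/1052303 = -4282158/1052303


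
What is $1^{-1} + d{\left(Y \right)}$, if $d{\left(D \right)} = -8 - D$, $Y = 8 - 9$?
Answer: $-6$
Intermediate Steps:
$Y = -1$
$1^{-1} + d{\left(Y \right)} = 1^{-1} - 7 = 1 + \left(-8 + 1\right) = 1 - 7 = -6$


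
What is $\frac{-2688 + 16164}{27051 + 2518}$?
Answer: $\frac{13476}{29569} \approx 0.45575$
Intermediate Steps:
$\frac{-2688 + 16164}{27051 + 2518} = \frac{13476}{29569}$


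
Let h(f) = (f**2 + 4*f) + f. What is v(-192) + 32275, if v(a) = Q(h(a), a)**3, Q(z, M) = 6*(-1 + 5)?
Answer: 46099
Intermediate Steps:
h(f) = f**2 + 5*f
Q(z, M) = 24 (Q(z, M) = 6*4 = 24)
v(a) = 13824 (v(a) = 24**3 = 13824)
v(-192) + 32275 = 13824 + 32275 = 46099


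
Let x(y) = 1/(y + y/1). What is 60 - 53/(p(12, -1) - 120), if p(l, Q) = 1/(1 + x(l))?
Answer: 179885/2976 ≈ 60.445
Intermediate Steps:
x(y) = 1/(2*y) (x(y) = 1/(y + y*1) = 1/(y + y) = 1/(2*y))
p(l, Q) = 1/(1 + 1/(2*l))
60 - 53/(p(12, -1) - 120) = 60 - 53/(2*12/(1 + 2*12) - 120) = 60 - 53/(2*12/(1 + 24) - 120) = 60 - 53/(2*12/25 - 120) = 60 - 53/(2*12*(1/25) - 120) = 60 - 53/(24/25 - 120) = 60 - 53/(-2976/25) = 60 - 25/2976*(-53) = 60 + 1325/2976 = 179885/2976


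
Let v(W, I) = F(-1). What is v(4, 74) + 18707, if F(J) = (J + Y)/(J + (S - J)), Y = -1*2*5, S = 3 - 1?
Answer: 37403/2 ≈ 18702.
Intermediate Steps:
S = 2
Y = -10 (Y = -2*5 = -10)
F(J) = -5 + J/2 (F(J) = (J - 10)/(J + (2 - J)) = (-10 + J)/2 = (-10 + J)*(½) = -5 + J/2)
v(W, I) = -11/2 (v(W, I) = -5 + (½)*(-1) = -5 - ½ = -11/2)
v(4, 74) + 18707 = -11/2 + 18707 = 37403/2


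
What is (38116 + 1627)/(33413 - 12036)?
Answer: 39743/21377 ≈ 1.8591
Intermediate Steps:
(38116 + 1627)/(33413 - 12036) = 39743/21377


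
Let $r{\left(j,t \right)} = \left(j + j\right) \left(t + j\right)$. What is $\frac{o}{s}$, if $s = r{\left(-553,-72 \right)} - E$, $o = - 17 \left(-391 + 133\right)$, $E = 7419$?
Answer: $\frac{4386}{683831} \approx 0.0064139$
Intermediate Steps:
$r{\left(j,t \right)} = 2 j \left(j + t\right)$
$o = 4386$ ($o = \left(-17\right) \left(-258\right) = 4386$)
$s = 683831$ ($s = 2 \left(-553\right) \left(-553 - 72\right) - 7419 = 2 \left(-553\right) \left(-625\right) - 7419 = 691250 - 7419 = 683831$)
$\frac{o}{s} = \frac{4386}{683831}$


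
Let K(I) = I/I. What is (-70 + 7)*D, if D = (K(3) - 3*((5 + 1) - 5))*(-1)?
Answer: -126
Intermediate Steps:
K(I) = 1
D = 2 (D = (1 - 3*((5 + 1) - 5))*(-1) = (1 - 3*(6 - 5))*(-1) = (1 - 3*1)*(-1) = (1 - 3)*(-1) = -2*(-1) = 2)
(-70 + 7)*D = (-70 + 7)*2 = -63*2 = -126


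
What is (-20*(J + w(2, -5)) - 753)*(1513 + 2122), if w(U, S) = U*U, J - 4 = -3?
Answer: -3100655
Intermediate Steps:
J = 1 (J = 4 - 3 = 1)
w(U, S) = U²
(-20*(J + w(2, -5)) - 753)*(1513 + 2122) = (-20*(1 + 2²) - 753)*(1513 + 2122) = (-20*(1 + 4) - 753)*3635 = (-20*5 - 753)*3635 = (-100 - 753)*3635 = -853*3635 = -3100655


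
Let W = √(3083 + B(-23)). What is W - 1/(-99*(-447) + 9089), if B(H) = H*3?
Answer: -1/53342 + √3014 ≈ 54.900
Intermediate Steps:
B(H) = 3*H
W = √3014 (W = √(3083 + 3*(-23)) = √(3083 - 69) = √3014 ≈ 54.900)
W - 1/(-99*(-447) + 9089) = √3014 - 1/(-99*(-447) + 9089) = √3014 - 1/(44253 + 9089) = √3014 - 1/53342 = -1/53342 + √3014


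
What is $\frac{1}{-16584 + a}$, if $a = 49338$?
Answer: $\frac{1}{32754} \approx 3.0531 \cdot 10^{-5}$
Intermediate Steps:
$\frac{1}{-16584 + a} = \frac{1}{-16584 + 49338} = \frac{1}{32754}$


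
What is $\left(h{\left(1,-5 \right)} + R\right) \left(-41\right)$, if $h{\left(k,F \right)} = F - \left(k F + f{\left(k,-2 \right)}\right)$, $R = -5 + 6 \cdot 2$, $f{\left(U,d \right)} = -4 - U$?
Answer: $-492$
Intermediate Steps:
$R = 7$ ($R = -5 + 12 = 7$)
$h{\left(k,F \right)} = 4 + F + k - F k$ ($h{\left(k,F \right)} = F - \left(k F - \left(4 + k\right)\right) = F - \left(F k - \left(4 + k\right)\right) = F - \left(-4 - k + F k\right) = F + \left(4 + k - F k\right) = 4 + F + k - F k$)
$\left(h{\left(1,-5 \right)} + R\right) \left(-41\right) = \left(\left(4 - 5 + 1 - \left(-5\right) 1\right) + 7\right) \left(-41\right) = \left(\left(4 - 5 + 1 + 5\right) + 7\right) \left(-41\right) = \left(5 + 7\right) \left(-41\right) = 12 \left(-41\right) = -492$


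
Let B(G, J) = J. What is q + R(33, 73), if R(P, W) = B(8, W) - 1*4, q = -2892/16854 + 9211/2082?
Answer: 428405497/5848338 ≈ 73.253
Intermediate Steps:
q = 24870175/5848338 (q = -2892*1/16854 + 9211*(1/2082) = -482/2809 + 9211/2082 = 24870175/5848338 ≈ 4.2525)
R(P, W) = -4 + W (R(P, W) = W - 1*4 = W - 4 = -4 + W)
q + R(33, 73) = 24870175/5848338 + (-4 + 73) = 24870175/5848338 + 69 = 428405497/5848338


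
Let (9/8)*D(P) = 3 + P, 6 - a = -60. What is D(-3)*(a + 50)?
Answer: 0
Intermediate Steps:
a = 66 (a = 6 - 1*(-60) = 6 + 60 = 66)
D(P) = 8/3 + 8*P/9 (D(P) = 8*(3 + P)/9 = 8/3 + 8*P/9)
D(-3)*(a + 50) = (8/3 + (8/9)*(-3))*(66 + 50) = (8/3 - 8/3)*116 = 0*116 = 0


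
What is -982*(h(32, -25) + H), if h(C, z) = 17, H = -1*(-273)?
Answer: -284780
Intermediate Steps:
H = 273
-982*(h(32, -25) + H) = -982*(17 + 273) = -982*290 = -284780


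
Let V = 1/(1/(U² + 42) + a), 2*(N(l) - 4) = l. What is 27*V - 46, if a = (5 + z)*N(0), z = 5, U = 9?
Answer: -223045/4921 ≈ -45.325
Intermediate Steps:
N(l) = 4 + l/2
a = 40 (a = (5 + 5)*(4 + (½)*0) = 10*(4 + 0) = 10*4 = 40)
V = 123/4921 (V = 1/(1/(9² + 42) + 40) = 1/(1/(81 + 42) + 40) = 1/(1/123 + 40) = 1/(4921/123) = 123/4921 ≈ 0.024995)
27*V - 46 = 27*(123/4921) - 46 = 3321/4921 - 46 = -223045/4921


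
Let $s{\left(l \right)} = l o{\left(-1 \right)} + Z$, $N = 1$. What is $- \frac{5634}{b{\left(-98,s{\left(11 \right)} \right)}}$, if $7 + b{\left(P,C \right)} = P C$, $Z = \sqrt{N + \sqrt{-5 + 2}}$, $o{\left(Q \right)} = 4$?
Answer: $\frac{5634}{4319 + 98 \sqrt{1 + i \sqrt{3}}} \approx 1.2689 - 0.019808 i$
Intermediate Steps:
$Z = \sqrt{1 + i \sqrt{3}}$ ($Z = \sqrt{1 + \sqrt{-5 + 2}} = \sqrt{1 + \sqrt{-3}} = \sqrt{1 + i \sqrt{3}} \approx 1.2247 + 0.70711 i$)
$s{\left(l \right)} = \sqrt{1 + i \sqrt{3}} + 4 l$ ($s{\left(l \right)} = l 4 + \sqrt{1 + i \sqrt{3}} = 4 l + \sqrt{1 + i \sqrt{3}} = \sqrt{1 + i \sqrt{3}} + 4 l$)
$b{\left(P,C \right)} = -7 + C P$ ($b{\left(P,C \right)} = -7 + P C = -7 + C P$)
$- \frac{5634}{b{\left(-98,s{\left(11 \right)} \right)}} = - \frac{5634}{-7 + \left(\sqrt{1 + i \sqrt{3}} + 4 \cdot 11\right) \left(-98\right)} = - \frac{5634}{-7 + \left(\sqrt{1 + i \sqrt{3}} + 44\right) \left(-98\right)} = - \frac{5634}{-7 + \left(44 + \sqrt{1 + i \sqrt{3}}\right) \left(-98\right)} = - \frac{5634}{-7 - \left(4312 + 98 \sqrt{1 + i \sqrt{3}}\right)} = - \frac{5634}{-4319 - 98 \sqrt{1 + i \sqrt{3}}}$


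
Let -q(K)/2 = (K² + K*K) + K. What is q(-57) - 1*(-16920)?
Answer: 4038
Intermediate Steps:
q(K) = -4*K² - 2*K (q(K) = -2*((K² + K*K) + K) = -2*((K² + K²) + K) = -2*(2*K² + K) = -2*(K + 2*K²) = -4*K² - 2*K)
q(-57) - 1*(-16920) = -2*(-57)*(1 + 2*(-57)) - 1*(-16920) = -2*(-57)*(1 - 114) + 16920 = -2*(-57)*(-113) + 16920 = -12882 + 16920 = 4038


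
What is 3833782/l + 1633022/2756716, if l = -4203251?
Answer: -1852323412695/5793584641858 ≈ -0.31972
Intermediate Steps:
3833782/l + 1633022/2756716 = 3833782/(-4203251) + 1633022/2756716 = 3833782*(-1/4203251) + 1633022*(1/2756716) = -3833782/4203251 + 816511/1378358 = -1852323412695/5793584641858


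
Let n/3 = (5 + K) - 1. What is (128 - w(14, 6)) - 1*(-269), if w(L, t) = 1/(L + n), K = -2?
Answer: 7939/20 ≈ 396.95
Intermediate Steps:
n = 6 (n = 3*((5 - 2) - 1) = 3*(3 - 1) = 3*2 = 6)
w(L, t) = 1/(6 + L) (w(L, t) = 1/(L + 6) = 1/(6 + L))
(128 - w(14, 6)) - 1*(-269) = (128 - 1/(6 + 14)) - 1*(-269) = (128 - 1/20) + 269 = 2559/20 + 269 = 7939/20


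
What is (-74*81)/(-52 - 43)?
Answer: 5994/95 ≈ 63.095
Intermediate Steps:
(-74*81)/(-52 - 43) = -5994/(-95) = -5994*(-1/95) = 5994/95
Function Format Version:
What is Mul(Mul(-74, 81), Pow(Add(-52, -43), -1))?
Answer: Rational(5994, 95) ≈ 63.095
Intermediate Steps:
Mul(Mul(-74, 81), Pow(Add(-52, -43), -1)) = Mul(-5994, Pow(-95, -1)) = Mul(-5994, Rational(-1, 95)) = Rational(5994, 95)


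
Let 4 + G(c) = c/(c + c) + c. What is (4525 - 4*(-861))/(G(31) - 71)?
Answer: -15938/87 ≈ -183.20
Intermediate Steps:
G(c) = -7/2 + c (G(c) = -4 + (c/(c + c) + c) = -4 + (c/((2*c)) + c) = -4 + (c*(1/(2*c)) + c) = -4 + (½ + c) = -7/2 + c)
(4525 - 4*(-861))/(G(31) - 71) = (4525 - 4*(-861))/((-7/2 + 31) - 71) = (4525 + 3444)/(55/2 - 71) = 7969/(-87/2) = 7969*(-2/87) = -15938/87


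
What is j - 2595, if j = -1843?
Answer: -4438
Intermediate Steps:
j - 2595 = -1843 - 2595 = -4438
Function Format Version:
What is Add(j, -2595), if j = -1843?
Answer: -4438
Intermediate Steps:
Add(j, -2595) = Add(-1843, -2595) = -4438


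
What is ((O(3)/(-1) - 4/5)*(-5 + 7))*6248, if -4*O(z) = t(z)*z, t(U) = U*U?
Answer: 371756/5 ≈ 74351.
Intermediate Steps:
t(U) = U**2
O(z) = -z**3/4 (O(z) = -z**2*z/4 = -z**3/4)
((O(3)/(-1) - 4/5)*(-5 + 7))*6248 = ((-1/4*3**3/(-1) - 4/5)*(-5 + 7))*6248 = ((-1/4*27*(-1) - 4*1/5)*2)*6248 = ((-27/4*(-1) - 4/5)*2)*6248 = ((27/4 - 4/5)*2)*6248 = ((119/20)*2)*6248 = (119/10)*6248 = 371756/5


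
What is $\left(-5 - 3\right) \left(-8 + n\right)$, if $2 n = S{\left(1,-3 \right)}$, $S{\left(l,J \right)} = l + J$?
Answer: $72$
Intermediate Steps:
$S{\left(l,J \right)} = J + l$
$n = -1$ ($n = \frac{-3 + 1}{2} = \frac{1}{2} \left(-2\right) = -1$)
$\left(-5 - 3\right) \left(-8 + n\right) = \left(-5 - 3\right) \left(-8 - 1\right) = \left(-8\right) \left(-9\right) = 72$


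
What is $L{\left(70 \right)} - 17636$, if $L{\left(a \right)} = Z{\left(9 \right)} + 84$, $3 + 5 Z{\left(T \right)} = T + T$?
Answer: $-17549$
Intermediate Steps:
$Z{\left(T \right)} = - \frac{3}{5} + \frac{2 T}{5}$ ($Z{\left(T \right)} = - \frac{3}{5} + \frac{T + T}{5} = - \frac{3}{5} + \frac{2 T}{5}$)
$L{\left(a \right)} = 87$ ($L{\left(a \right)} = \left(- \frac{3}{5} + \frac{2}{5} \cdot 9\right) + 84 = \left(- \frac{3}{5} + \frac{18}{5}\right) + 84 = 3 + 84 = 87$)
$L{\left(70 \right)} - 17636 = 87 - 17636 = -17549$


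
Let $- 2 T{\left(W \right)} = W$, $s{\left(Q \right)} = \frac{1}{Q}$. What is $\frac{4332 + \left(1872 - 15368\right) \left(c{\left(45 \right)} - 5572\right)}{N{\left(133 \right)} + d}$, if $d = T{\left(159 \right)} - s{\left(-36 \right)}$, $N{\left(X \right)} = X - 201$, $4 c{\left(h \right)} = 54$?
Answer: $- \frac{2700786528}{5309} \approx -5.0872 \cdot 10^{5}$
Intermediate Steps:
$c{\left(h \right)} = \frac{27}{2}$ ($c{\left(h \right)} = \frac{1}{4} \cdot 54 = \frac{27}{2}$)
$N{\left(X \right)} = -201 + X$
$T{\left(W \right)} = - \frac{W}{2}$
$d = - \frac{2861}{36}$ ($d = \left(- \frac{1}{2}\right) 159 - \frac{1}{-36} = - \frac{159}{2} - - \frac{1}{36} = - \frac{159}{2} + \frac{1}{36} = - \frac{2861}{36} \approx -79.472$)
$\frac{4332 + \left(1872 - 15368\right) \left(c{\left(45 \right)} - 5572\right)}{N{\left(133 \right)} + d} = \frac{4332 + \left(1872 - 15368\right) \left(\frac{27}{2} - 5572\right)}{\left(-201 + 133\right) - \frac{2861}{36}} = \frac{4332 - -75017516}{-68 - \frac{2861}{36}} = \frac{4332 + 75017516}{- \frac{5309}{36}} = 75021848 \left(- \frac{36}{5309}\right) = - \frac{2700786528}{5309}$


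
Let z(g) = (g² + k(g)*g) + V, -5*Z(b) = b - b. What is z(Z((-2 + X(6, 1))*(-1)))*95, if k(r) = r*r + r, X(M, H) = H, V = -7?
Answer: -665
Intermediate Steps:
k(r) = r + r² (k(r) = r² + r = r + r²)
Z(b) = 0 (Z(b) = -(b - b)/5 = -⅕*0 = 0)
z(g) = -7 + g² + g²*(1 + g) (z(g) = (g² + (g*(1 + g))*g) - 7 = (g² + g²*(1 + g)) - 7 = -7 + g² + g²*(1 + g))
z(Z((-2 + X(6, 1))*(-1)))*95 = (-7 + 0³ + 2*0²)*95 = (-7 + 0 + 2*0)*95 = (-7 + 0 + 0)*95 = -7*95 = -665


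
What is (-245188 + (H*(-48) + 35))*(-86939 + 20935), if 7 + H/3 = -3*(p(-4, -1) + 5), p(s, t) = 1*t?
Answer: 16000491668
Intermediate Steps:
p(s, t) = t
H = -57 (H = -21 + 3*(-3*(-1 + 5)) = -21 + 3*(-3*4) = -21 + 3*(-12) = -21 - 36 = -57)
(-245188 + (H*(-48) + 35))*(-86939 + 20935) = (-245188 + (-57*(-48) + 35))*(-86939 + 20935) = (-245188 + (2736 + 35))*(-66004) = (-245188 + 2771)*(-66004) = -242417*(-66004) = 16000491668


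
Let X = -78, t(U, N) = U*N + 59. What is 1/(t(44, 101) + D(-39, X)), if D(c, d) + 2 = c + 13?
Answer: 1/4475 ≈ 0.00022346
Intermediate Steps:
t(U, N) = 59 + N*U (t(U, N) = N*U + 59 = 59 + N*U)
D(c, d) = 11 + c (D(c, d) = -2 + (c + 13) = -2 + (13 + c) = 11 + c)
1/(t(44, 101) + D(-39, X)) = 1/((59 + 101*44) + (11 - 39)) = 1/((59 + 4444) - 28) = 1/(4503 - 28) = 1/4475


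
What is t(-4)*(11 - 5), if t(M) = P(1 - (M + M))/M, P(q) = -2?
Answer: 3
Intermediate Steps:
t(M) = -2/M
t(-4)*(11 - 5) = (-2/(-4))*(11 - 5) = -2*(-¼)*6 = (½)*6 = 3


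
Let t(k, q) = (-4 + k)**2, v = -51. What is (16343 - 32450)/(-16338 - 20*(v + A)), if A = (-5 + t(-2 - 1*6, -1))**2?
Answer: 16107/401738 ≈ 0.040093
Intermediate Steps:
A = 19321 (A = (-5 + (-4 + (-2 - 1*6))**2)**2 = (-5 + (-4 + (-2 - 6))**2)**2 = (-5 + (-4 - 8)**2)**2 = (-5 + (-12)**2)**2 = (-5 + 144)**2 = 139**2 = 19321)
(16343 - 32450)/(-16338 - 20*(v + A)) = (16343 - 32450)/(-16338 - 20*(-51 + 19321)) = -16107/(-16338 - 20*19270) = -16107/(-16338 - 385400) = -16107/(-401738) = -16107*(-1/401738) = 16107/401738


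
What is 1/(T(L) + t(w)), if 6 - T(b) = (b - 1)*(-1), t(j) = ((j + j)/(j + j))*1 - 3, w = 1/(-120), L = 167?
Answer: 1/170 ≈ 0.0058824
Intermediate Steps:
w = -1/120 ≈ -0.0083333
t(j) = -2 (t(j) = ((2*j)/((2*j)))*1 - 3 = ((2*j)*(1/(2*j)))*1 - 3 = 1*1 - 3 = 1 - 3 = -2)
T(b) = 5 + b (T(b) = 6 - (b - 1)*(-1) = 6 - (-1 + b)*(-1) = 6 - (1 - b) = 6 + (-1 + b) = 5 + b)
1/(T(L) + t(w)) = 1/((5 + 167) - 2) = 1/(172 - 2) = 1/170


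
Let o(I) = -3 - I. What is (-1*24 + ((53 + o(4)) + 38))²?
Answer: 3600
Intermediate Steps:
(-1*24 + ((53 + o(4)) + 38))² = (-1*24 + ((53 + (-3 - 1*4)) + 38))² = (-24 + ((53 + (-3 - 4)) + 38))² = (-24 + ((53 - 7) + 38))² = (-24 + (46 + 38))² = (-24 + 84)² = 60² = 3600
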